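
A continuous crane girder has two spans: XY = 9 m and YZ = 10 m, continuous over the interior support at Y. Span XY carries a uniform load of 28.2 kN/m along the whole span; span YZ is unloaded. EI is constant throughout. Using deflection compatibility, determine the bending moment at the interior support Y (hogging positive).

M_Y = 135.2 kN·m

Take M_Y as the redundant. Released structure: two simple spans XY and YZ with a hinge at Y.
End slopes at the hinge Y, treating each span as simply supported:
  span XY: UDL 28.2: wL³/(24EI) = 856.6/EI
  relative rotation θ_0 = (856.6 + 0)/EI = 856.6/EI
A unit hogging moment at Y produces rotation L₁/(3EI) + L₂/(3EI) = 6.333/EI.
Slope continuity at Y: θ_0 = M_Y·6.333/EI, so M_Y = 856.6/6.333 = 135.2 kN·m (hogging).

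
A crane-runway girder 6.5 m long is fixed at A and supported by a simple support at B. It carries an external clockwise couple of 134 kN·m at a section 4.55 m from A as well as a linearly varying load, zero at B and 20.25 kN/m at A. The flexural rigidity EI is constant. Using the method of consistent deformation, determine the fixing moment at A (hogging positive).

Remove the prop at B; the released (primary) structure is a cantilever built in at A.
Free-end deflection of the primary structure under the applied loading (downward +):
  clockwise couple 134 at a = 4.55: M₀a(2L − a)/(2EI) = 2576/EI
  triangular load, peak 20.25 at the fixed end: w₀L⁴/(30EI) = 1205/EI
  δ_0 = 3781/EI
Flexibility coefficient — unit upward force at B: δ_{BB} = L³/(3EI) = 91.54/EI.
Compatibility at B: δ_0 − R_B·δ_{BB} = 0, so R_B = 3781/91.54 = 41.3 kN.
Moment equilibrium about A: M_A = Σ(load moments about A) − R_B·L = 276.6 − 41.3×6.5 = 8.127 kN·m.

M_A = 8.127 kN·m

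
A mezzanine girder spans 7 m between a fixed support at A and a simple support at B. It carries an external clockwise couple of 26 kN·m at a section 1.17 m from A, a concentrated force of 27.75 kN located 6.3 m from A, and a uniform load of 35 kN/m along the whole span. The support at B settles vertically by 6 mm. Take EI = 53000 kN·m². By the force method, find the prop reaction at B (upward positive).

Take the reaction at B as the redundant and release it; the primary structure is a cantilever fixed at A.
Deflection at B on the released cantilever, summing each load's contribution:
  clockwise couple 26 at a = 1.17: M₀a(2L − a)/(2EI) = 195.1/EI
  point load 27.75 at a = 6.3: Pa²(3L − a)/(6EI) = 2698/EI
  UDL 35: wL⁴/(8EI) = 10504/EI
  δ_0 = 13398/EI
Flexibility coefficient — unit upward force at B: δ_{BB} = L³/(3EI) = 114.3/EI.
With EI = 53000 kN·m²: δ_0 = 0.25279 m and δ_{BB} = 0.002157 m/kN.
Compatibility — the beam at B must follow the support down by 0.006 m: δ_0 − R_B·δ_{BB} = 0.006, so R_B = (0.25279 − 0.006)/0.002157 = 114.4 kN.

R_B = 114.4 kN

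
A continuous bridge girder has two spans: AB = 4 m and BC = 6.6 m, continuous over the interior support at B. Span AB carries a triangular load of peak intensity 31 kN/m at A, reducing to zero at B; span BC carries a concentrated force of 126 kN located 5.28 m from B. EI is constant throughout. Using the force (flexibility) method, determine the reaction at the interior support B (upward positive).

R_B = 70.21 kN

Release continuity at B by inserting a hinge; the redundant is the internal moment M_B. The primary structure is two simply-supported spans AB and BC.
Discontinuity in slope at B on the released structure — sum the simple-span end rotations:
  span AB: triangular load, peak 31: 7w₀L³/(360EI) = 38.58/EI
  span BC: point load 126 at a = 5.28: Pab(L + b)/(6LEI) = 175.6/EI
  relative rotation θ_0 = (38.58 + 175.6)/EI = 214.2/EI
A unit hogging moment at B produces rotation L₁/(3EI) + L₂/(3EI) = 3.533/EI.
Slope continuity at B: θ_0 = M_B·3.533/EI, so M_B = 214.2/3.533 = 60.63 kN·m (hogging).
Span AB, ΣM about A with M_B applied at B: R_B^{AB}·4 = 82.67 + 60.63, so R_B^{AB} = 35.82 kN and R_A = 62 − 35.82 = 26.18 kN.
Span BC, ΣM about C: R_B^{BC}·6.6 = 166.3 + 60.63, so R_B^{BC} = 34.39 kN and R_C = 126 − 34.39 = 91.61 kN.
R_B = 35.82 + 34.39 = 70.21 kN.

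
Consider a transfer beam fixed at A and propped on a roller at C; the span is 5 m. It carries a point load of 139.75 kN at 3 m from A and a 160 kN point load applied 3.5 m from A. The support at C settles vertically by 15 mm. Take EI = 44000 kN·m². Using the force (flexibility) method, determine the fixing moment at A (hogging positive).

Remove the prop at C; the released (primary) structure is a cantilever built in at A.
Primary-structure tip deflection at C by superposition:
  point load 139.75 at a = 3: Pa²(3L − a)/(6EI) = 2516/EI
  point load 160 at a = 3.5: Pa²(3L − a)/(6EI) = 3757/EI
  δ_0 = 6272/EI
Tip deflection under a unit load at C: L³/(3EI) = 41.67/EI.
With EI = 44000 kN·m²: δ_0 = 0.14255 m and δ_{CC} = 0.000947 m/kN.
Compatibility — the beam at C must follow the support down by 0.015 m: δ_0 − R_C·δ_{CC} = 0.015, so R_C = (0.14255 − 0.015)/0.000947 = 134.7 kN.
Moment equilibrium about A: M_A = Σ(load moments about A) − R_C·L = 979.2 − 134.7×5 = 305.8 kN·m.

M_A = 305.8 kN·m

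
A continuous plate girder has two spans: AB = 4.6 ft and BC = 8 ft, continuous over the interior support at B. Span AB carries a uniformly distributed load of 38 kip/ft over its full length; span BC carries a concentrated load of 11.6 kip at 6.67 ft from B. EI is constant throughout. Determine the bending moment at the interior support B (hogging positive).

Insert a hinge at B; M_B is the redundant, and each span becomes simply supported.
Discontinuity in slope at B on the released structure — sum the simple-span end rotations:
  span AB: UDL 38: wL³/(24EI) = 154.1/EI
  span BC: point load 11.6 at a = 6.67: Pab(L + b)/(6LEI) = 20/EI
  relative rotation θ_0 = (154.1 + 20)/EI = 174.1/EI
A unit hogging moment at B produces rotation L₁/(3EI) + L₂/(3EI) = 4.2/EI.
Compatibility: M_B·(L₁+L₂)/(3EI) = θ_0, giving M_B = 41.46 kip·ft (hogging).

M_B = 41.46 kip·ft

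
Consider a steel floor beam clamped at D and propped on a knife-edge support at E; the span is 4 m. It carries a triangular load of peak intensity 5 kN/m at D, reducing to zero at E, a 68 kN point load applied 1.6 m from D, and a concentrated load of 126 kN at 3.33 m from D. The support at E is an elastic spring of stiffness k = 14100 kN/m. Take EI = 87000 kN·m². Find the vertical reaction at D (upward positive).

Take the reaction at E as the redundant and release it; the primary structure is a cantilever fixed at D.
Primary-structure tip deflection at E by superposition:
  triangular load, peak 5 at the fixed end: w₀L⁴/(30EI) = 42.67/EI
  point load 68 at a = 1.6: Pa²(3L − a)/(6EI) = 301.7/EI
  point load 126 at a = 3.33: Pa²(3L − a)/(6EI) = 2019/EI
  δ_0 = 2363/EI
Flexibility coefficient — unit upward force at E: δ_{EE} = L³/(3EI) = 21.33/EI.
With EI = 87000 kN·m²: δ_0 = 0.027165 m and δ_{EE} = 0.000245 m/kN.
Compatibility — the spring shortens by R_E/k under the reaction it provides: δ_0 − R_E·δ_{EE} = R_E/k. With 1/k = 0.000071 m/kN, R_E = δ_0 / (δ_{EE} + 1/k) = 0.027165 / (0.000245 + 0.000071) = 85.93 kN.
Vertical equilibrium: R_D = ΣP − R_E = 204 − 85.93 = 118.1 kN.

R_D = 118.1 kN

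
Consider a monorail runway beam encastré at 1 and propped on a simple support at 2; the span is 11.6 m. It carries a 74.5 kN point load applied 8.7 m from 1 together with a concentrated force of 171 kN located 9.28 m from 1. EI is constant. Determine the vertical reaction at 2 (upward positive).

Remove the prop at 2; the released (primary) structure is a cantilever built in at 1.
Deflection at 2 on the released cantilever, summing each load's contribution:
  point load 74.5 at a = 8.7: Pa²(3L − a)/(6EI) = 24529/EI
  point load 171 at a = 9.28: Pa²(3L − a)/(6EI) = 62636/EI
  δ_0 = 87165/EI
Flexibility coefficient — unit upward force at 2: δ_{22} = L³/(3EI) = 520.3/EI.
Compatibility at 2: δ_0 − R_2·δ_{22} = 0, so R_2 = 87165/520.3 = 167.5 kN.

R_2 = 167.5 kN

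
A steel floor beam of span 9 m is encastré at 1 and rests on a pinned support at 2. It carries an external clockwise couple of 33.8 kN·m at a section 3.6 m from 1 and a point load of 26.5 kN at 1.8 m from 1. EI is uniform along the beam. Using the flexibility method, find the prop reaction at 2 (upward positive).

R_2 = 5.089 kN

Release the roller at 2. Primary structure: cantilever fixed at 1.
Downward deflection at the released point 2 due to the loads:
  clockwise couple 33.8 at a = 3.6: M₀a(2L − a)/(2EI) = 876.1/EI
  point load 26.5 at a = 1.8: Pa²(3L − a)/(6EI) = 360.6/EI
  δ_0 = 1237/EI
Tip deflection under a unit load at 2: L³/(3EI) = 243/EI.
Compatibility at 2: δ_0 − R_2·δ_{22} = 0, so R_2 = 1237/243 = 5.089 kN.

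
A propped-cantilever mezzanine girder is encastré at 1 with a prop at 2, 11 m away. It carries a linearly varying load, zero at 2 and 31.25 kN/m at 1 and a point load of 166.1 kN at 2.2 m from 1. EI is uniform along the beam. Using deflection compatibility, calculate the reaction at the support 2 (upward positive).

Take the reaction at 2 as the redundant and release it; the primary structure is a cantilever fixed at 1.
Free-end deflection of the primary structure under the applied loading (downward +):
  triangular load, peak 31.25 at the fixed end: w₀L⁴/(30EI) = 15251/EI
  point load 166.1 at a = 2.2: Pa²(3L − a)/(6EI) = 4127/EI
  δ_0 = 19378/EI
Tip deflection under a unit load at 2: L³/(3EI) = 443.7/EI.
The prop prevents deflection at 2: R_2 = δ_0/δ_{22} = 19378/443.7 = 43.68 kN.

R_2 = 43.68 kN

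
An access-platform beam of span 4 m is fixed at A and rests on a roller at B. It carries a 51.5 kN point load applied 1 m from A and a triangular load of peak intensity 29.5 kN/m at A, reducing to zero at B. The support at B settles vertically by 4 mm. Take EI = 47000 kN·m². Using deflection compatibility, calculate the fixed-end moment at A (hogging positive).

Choose R_B as the redundant. The primary structure is the cantilever fixed at A.
Primary-structure tip deflection at B by superposition:
  point load 51.5 at a = 1: Pa²(3L − a)/(6EI) = 94.42/EI
  triangular load, peak 29.5 at the fixed end: w₀L⁴/(30EI) = 251.7/EI
  δ_0 = 346.1/EI
Flexibility coefficient — unit upward force at B: δ_{BB} = L³/(3EI) = 21.33/EI.
With EI = 47000 kN·m²: δ_0 = 0.007365 m and δ_{BB} = 0.000454 m/kN.
Compatibility — the beam at B must follow the support down by 0.004 m: δ_0 − R_B·δ_{BB} = 0.004, so R_B = (0.007365 − 0.004)/0.000454 = 7.413 kN.
Moment equilibrium about A: M_A = Σ(load moments about A) − R_B·L = 130.2 − 7.413×4 = 100.5 kN·m.

M_A = 100.5 kN·m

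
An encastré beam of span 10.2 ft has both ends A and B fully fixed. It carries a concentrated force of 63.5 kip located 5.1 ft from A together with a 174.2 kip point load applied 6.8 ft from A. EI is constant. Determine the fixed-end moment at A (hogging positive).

M_A = 212.6 kip·ft

Release both end moments; the primary structure is a simply-supported span AB with redundants M_A and M_B.
End rotations of the released simple span under the applied load (×1/EI):
  at A: point load 63.5 at a = 5.1: Pab(L + b)/(6LEI) = 412.9/EI
  at B: point load 63.5 at a = 5.1: Pab(L + a)/(6LEI) = 412.9/EI
  at A: point load 174.2 at a = 6.8: Pab(L + b)/(6LEI) = 895/EI
  at B: point load 174.2 at a = 6.8: Pab(L + a)/(6LEI) = 1119/EI
  θ_A0 = 1308/EI,  θ_B0 = 1532/EI
Flexibility coefficients: a unit moment at one end gives L/(3EI) there and L/(6EI) at the far end, so f₁₁ = f₂₂ = 3.4/EI and f₁₂ = f₂₁ = 1.7/EI.
Compatibility — zero rotation at each built-in end:
  3.4 M_A + 1.7 M_B = 1308
  1.7 M_A + 3.4 M_B = 1532
Solving the pair gives M_A = 212.6 kip·ft and M_B = 344.2 kip·ft (hogging).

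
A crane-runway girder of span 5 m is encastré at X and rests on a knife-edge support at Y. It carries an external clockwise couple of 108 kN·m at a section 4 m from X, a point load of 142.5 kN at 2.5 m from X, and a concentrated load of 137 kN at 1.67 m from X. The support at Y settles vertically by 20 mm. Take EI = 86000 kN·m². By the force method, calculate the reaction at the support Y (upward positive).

R_Y = 54.73 kN

Remove the prop at Y; the released (primary) structure is a cantilever built in at X.
Downward deflection at the released point Y due to the loads:
  clockwise couple 108 at a = 4: M₀a(2L − a)/(2EI) = 1296/EI
  point load 142.5 at a = 2.5: Pa²(3L − a)/(6EI) = 1855/EI
  point load 137 at a = 1.67: Pa²(3L − a)/(6EI) = 848.9/EI
  δ_0 = 4000/EI
Flexibility coefficient — unit upward force at Y: δ_{YY} = L³/(3EI) = 41.67/EI.
With EI = 86000 kN·m²: δ_0 = 0.046515 m and δ_{YY} = 0.000484 m/kN.
Compatibility — the beam at Y must follow the support down by 0.02 m: δ_0 − R_Y·δ_{YY} = 0.02, so R_Y = (0.046515 − 0.02)/0.000484 = 54.73 kN.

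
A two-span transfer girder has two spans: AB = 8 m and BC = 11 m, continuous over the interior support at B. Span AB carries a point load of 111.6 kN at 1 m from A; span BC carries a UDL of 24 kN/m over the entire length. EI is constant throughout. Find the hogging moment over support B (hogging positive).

Take M_B as the redundant. Released structure: two simple spans AB and BC with a hinge at B.
Discontinuity in slope at B on the released structure — sum the simple-span end rotations:
  span AB: point load 111.6 at a = 1: Pab(L + a)/(6LEI) = 146.5/EI
  span BC: UDL 24: wL³/(24EI) = 1331/EI
  relative rotation θ_0 = (146.5 + 1331)/EI = 1477/EI
A unit hogging moment at B produces rotation L₁/(3EI) + L₂/(3EI) = 6.333/EI.
Compatibility: M_B·(L₁+L₂)/(3EI) = θ_0, giving M_B = 233.3 kN·m (hogging).

M_B = 233.3 kN·m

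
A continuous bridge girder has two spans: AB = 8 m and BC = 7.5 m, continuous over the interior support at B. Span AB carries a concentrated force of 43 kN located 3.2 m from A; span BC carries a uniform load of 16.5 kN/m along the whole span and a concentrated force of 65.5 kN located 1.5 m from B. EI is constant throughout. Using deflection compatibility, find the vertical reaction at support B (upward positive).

Release continuity at B by inserting a hinge; the redundant is the internal moment M_B. The primary structure is two simply-supported spans AB and BC.
End slopes at the hinge B, treating each span as simply supported:
  span AB: point load 43 at a = 3.2: Pab(L + a)/(6LEI) = 154.1/EI
  span BC: UDL 16.5: wL³/(24EI) = 290/EI
  span BC: point load 65.5 at a = 1.5: Pab(L + b)/(6LEI) = 176.8/EI
  relative rotation θ_0 = (154.1 + 466.9)/EI = 621/EI
A unit hogging moment at B produces rotation L₁/(3EI) + L₂/(3EI) = 5.167/EI.
Compatibility: M_B·(L₁+L₂)/(3EI) = θ_0, giving M_B = 120.2 kN·m (hogging).
Span AB, ΣM about A with M_B applied at B: R_B^{AB}·8 = 137.6 + 120.2, so R_B^{AB} = 32.22 kN and R_A = 43 − 32.22 = 10.78 kN.
Span BC, ΣM about C: R_B^{BC}·7.5 = 857.1 + 120.2, so R_B^{BC} = 130.3 kN and R_C = 189.2 − 130.3 = 58.95 kN.
R_B = 32.22 + 130.3 = 162.5 kN.

R_B = 162.5 kN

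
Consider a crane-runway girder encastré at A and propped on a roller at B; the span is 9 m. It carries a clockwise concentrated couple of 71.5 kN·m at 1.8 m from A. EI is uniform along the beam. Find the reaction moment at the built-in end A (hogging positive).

Choose R_B as the redundant. The primary structure is the cantilever fixed at A.
Primary-structure tip deflection at B by superposition:
  clockwise couple 71.5 at a = 1.8: M₀a(2L − a)/(2EI) = 1042/EI
Flexibility coefficient — unit upward force at B: δ_{BB} = L³/(3EI) = 243/EI.
Compatibility at B: δ_0 − R_B·δ_{BB} = 0, so R_B = 1042/243 = 4.29 kN.
Moment equilibrium about A: M_A = Σ(load moments about A) − R_B·L = 71.5 − 4.29×9 = 32.89 kN·m.

M_A = 32.89 kN·m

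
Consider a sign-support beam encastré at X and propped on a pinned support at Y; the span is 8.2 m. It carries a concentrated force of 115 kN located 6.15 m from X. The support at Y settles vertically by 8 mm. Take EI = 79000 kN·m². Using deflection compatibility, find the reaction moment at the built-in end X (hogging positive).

Release the roller at Y. Primary structure: cantilever fixed at X.
Primary-structure tip deflection at Y by superposition:
  point load 115 at a = 6.15: Pa²(3L − a)/(6EI) = 13375/EI
Flexibility coefficient — unit upward force at Y: δ_{YY} = L³/(3EI) = 183.8/EI.
With EI = 79000 kN·m²: δ_0 = 0.1693 m and δ_{YY} = 0.002326 m/kN.
Compatibility — the beam at Y must follow the support down by 0.008 m: δ_0 − R_Y·δ_{YY} = 0.008, so R_Y = (0.1693 − 0.008)/0.002326 = 69.33 kN.
Moment equilibrium about X: M_X = Σ(load moments about X) − R_Y·L = 707.2 − 69.33×8.2 = 138.7 kN·m.

M_X = 138.7 kN·m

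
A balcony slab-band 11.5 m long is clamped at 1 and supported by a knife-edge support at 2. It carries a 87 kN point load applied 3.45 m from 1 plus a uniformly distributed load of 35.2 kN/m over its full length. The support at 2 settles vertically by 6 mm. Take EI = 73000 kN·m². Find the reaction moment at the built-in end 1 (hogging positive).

Choose R_2 as the redundant. The primary structure is the cantilever fixed at 1.
Deflection at 2 on the released cantilever, summing each load's contribution:
  point load 87 at a = 3.45: Pa²(3L − a)/(6EI) = 5359/EI
  UDL 35.2: wL⁴/(8EI) = 76956/EI
  δ_0 = 82315/EI
Tip deflection under a unit load at 2: L³/(3EI) = 507/EI.
With EI = 73000 kN·m²: δ_0 = 1.1276 m and δ_{22} = 0.006945 m/kN.
Compatibility — the beam at 2 must follow the support down by 0.006 m: δ_0 − R_2·δ_{22} = 0.006, so R_2 = (1.1276 − 0.006)/0.006945 = 161.5 kN.
Moment equilibrium about 1: M_1 = Σ(load moments about 1) − R_2·L = 2628 − 161.5×11.5 = 770.4 kN·m.

M_1 = 770.4 kN·m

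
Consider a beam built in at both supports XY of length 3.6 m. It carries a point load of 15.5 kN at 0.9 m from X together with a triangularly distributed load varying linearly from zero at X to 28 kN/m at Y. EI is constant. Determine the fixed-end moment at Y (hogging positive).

M_Y = 20.76 kN·m

Release both end moments; the primary structure is a simply-supported span XY with redundants M_X and M_Y.
On the primary (simply-supported) span, the end slopes from the loading are:
  at X: point load 15.5 at a = 0.9: Pab(L + b)/(6LEI) = 10.99/EI
  at Y: point load 15.5 at a = 0.9: Pab(L + a)/(6LEI) = 7.847/EI
  at X: triangular load, peak 28: 7w₀L³/(360EI) = 25.4/EI
  at Y: triangular load, peak 28: w₀L³/(45EI) = 29.03/EI
  θ_X0 = 36.39/EI,  θ_Y0 = 36.88/EI
Flexibility coefficients: a unit moment at one end gives L/(3EI) there and L/(6EI) at the far end, so f₁₁ = f₂₂ = 1.2/EI and f₁₂ = f₂₁ = 0.6/EI.
Compatibility — zero rotation at each built-in end:
  1.2 M_X + 0.6 M_Y = 36.39
  0.6 M_X + 1.2 M_Y = 36.88
Solving the pair gives M_X = 19.94 kN·m and M_Y = 20.76 kN·m (hogging).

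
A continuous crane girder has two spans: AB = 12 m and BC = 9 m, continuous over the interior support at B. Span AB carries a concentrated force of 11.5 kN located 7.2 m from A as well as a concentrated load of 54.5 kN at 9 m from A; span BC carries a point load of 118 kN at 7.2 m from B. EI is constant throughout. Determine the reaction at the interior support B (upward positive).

R_B = 94.74 kN

Insert a hinge at B; M_B is the redundant, and each span becomes simply supported.
Discontinuity in slope at B on the released structure — sum the simple-span end rotations:
  span AB: point load 11.5 at a = 7.2: Pab(L + a)/(6LEI) = 106/EI
  span AB: point load 54.5 at a = 9: Pab(L + a)/(6LEI) = 429.2/EI
  span BC: point load 118 at a = 7.2: Pab(L + b)/(6LEI) = 305.9/EI
  relative rotation θ_0 = (535.2 + 305.9)/EI = 841/EI
A unit hogging moment at B produces rotation L₁/(3EI) + L₂/(3EI) = 7/EI.
Slope continuity at B: θ_0 = M_B·7/EI, so M_B = 841/7 = 120.1 kN·m (hogging).
Span AB, ΣM about A with M_B applied at B: R_B^{AB}·12 = 573.3 + 120.1, so R_B^{AB} = 57.79 kN and R_A = 66 − 57.79 = 8.213 kN.
Span BC, ΣM about C: R_B^{BC}·9 = 212.4 + 120.1, so R_B^{BC} = 36.95 kN and R_C = 118 − 36.95 = 81.05 kN.
R_B = 57.79 + 36.95 = 94.74 kN.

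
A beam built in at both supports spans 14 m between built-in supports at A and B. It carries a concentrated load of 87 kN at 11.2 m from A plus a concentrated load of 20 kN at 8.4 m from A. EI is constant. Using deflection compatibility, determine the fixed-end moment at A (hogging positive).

Release both end moments; the primary structure is a simply-supported span AB with redundants M_A and M_B.
Simple-span end rotations at A and B under the given loads:
  at A: point load 87 at a = 11.2: Pab(L + b)/(6LEI) = 545.7/EI
  at B: point load 87 at a = 11.2: Pab(L + a)/(6LEI) = 818.5/EI
  at A: point load 20 at a = 8.4: Pab(L + b)/(6LEI) = 219.5/EI
  at B: point load 20 at a = 8.4: Pab(L + a)/(6LEI) = 250.9/EI
  θ_A0 = 765.2/EI,  θ_B0 = 1069/EI
Flexibility coefficients: a unit moment at one end gives L/(3EI) there and L/(6EI) at the far end, so f₁₁ = f₂₂ = 4.667/EI and f₁₂ = f₂₁ = 2.333/EI.
Compatibility — zero rotation at each built-in end:
  4.667 M_A + 2.333 M_B = 765.2
  2.333 M_A + 4.667 M_B = 1069
Solving the pair gives M_A = 65.86 kN·m and M_B = 196.2 kN·m (hogging).

M_A = 65.86 kN·m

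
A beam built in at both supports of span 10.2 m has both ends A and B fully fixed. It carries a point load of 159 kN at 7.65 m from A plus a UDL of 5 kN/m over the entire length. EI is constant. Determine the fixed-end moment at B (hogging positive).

Release both end moments; the primary structure is a simply-supported span AB with redundants M_A and M_B.
On the primary (simply-supported) span, the end slopes from the loading are:
  at A: point load 159 at a = 7.65: Pab(L + b)/(6LEI) = 646.2/EI
  at B: point load 159 at a = 7.65: Pab(L + a)/(6LEI) = 904.7/EI
  at A: UDL 5: wL³/(24EI) = 221.1/EI
  at B: UDL 5: wL³/(24EI) = 221.1/EI
  θ_A0 = 867.3/EI,  θ_B0 = 1126/EI
Flexibility coefficients: a unit moment at one end gives L/(3EI) there and L/(6EI) at the far end, so f₁₁ = f₂₂ = 3.4/EI and f₁₂ = f₂₁ = 1.7/EI.
Compatibility — zero rotation at each built-in end:
  3.4 M_A + 1.7 M_B = 867.3
  1.7 M_A + 3.4 M_B = 1126
Solving the pair gives M_A = 119.4 kN·m and M_B = 271.4 kN·m (hogging).

M_B = 271.4 kN·m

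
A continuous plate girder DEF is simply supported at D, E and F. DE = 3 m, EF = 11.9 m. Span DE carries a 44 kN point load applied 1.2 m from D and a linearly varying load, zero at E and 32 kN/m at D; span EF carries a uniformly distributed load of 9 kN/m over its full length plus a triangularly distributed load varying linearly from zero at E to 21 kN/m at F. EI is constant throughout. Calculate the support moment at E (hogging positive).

M_E = 273.6 kN·m

Take M_E as the redundant. Released structure: two simple spans DE and EF with a hinge at E.
Discontinuity in slope at E on the released structure — sum the simple-span end rotations:
  span DE: point load 44 at a = 1.2: Pab(L + a)/(6LEI) = 22.18/EI
  span DE: triangular load, peak 32: 7w₀L³/(360EI) = 16.8/EI
  span EF: UDL 9: wL³/(24EI) = 631.9/EI
  span EF: triangular load, peak 21: 7w₀L³/(360EI) = 688.1/EI
  relative rotation θ_0 = (38.98 + 1320)/EI = 1359/EI
A unit hogging moment at E produces rotation L₁/(3EI) + L₂/(3EI) = 4.967/EI.
Compatibility: M_E·(L₁+L₂)/(3EI) = θ_0, giving M_E = 273.6 kN·m (hogging).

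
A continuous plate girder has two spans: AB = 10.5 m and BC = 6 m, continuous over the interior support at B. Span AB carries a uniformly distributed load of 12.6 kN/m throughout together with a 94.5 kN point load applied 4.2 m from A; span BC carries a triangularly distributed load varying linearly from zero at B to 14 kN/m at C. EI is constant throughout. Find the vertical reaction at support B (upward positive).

R_B = 177.5 kN

Release continuity at B by inserting a hinge; the redundant is the internal moment M_B. The primary structure is two simply-supported spans AB and BC.
Rotations at B on the released spans (each span's end-slope, ×1/EI):
  span AB: UDL 12.6: wL³/(24EI) = 607.8/EI
  span AB: point load 94.5 at a = 4.2: Pab(L + a)/(6LEI) = 583.4/EI
  span BC: triangular load, peak 14: 7w₀L³/(360EI) = 58.8/EI
  relative rotation θ_0 = (1191 + 58.8)/EI = 1250/EI
A unit hogging moment at B produces rotation L₁/(3EI) + L₂/(3EI) = 5.5/EI.
Compatibility: M_B·(L₁+L₂)/(3EI) = θ_0, giving M_B = 227.3 kN·m (hogging).
Span AB, ΣM about A with M_B applied at B: R_B^{AB}·10.5 = 1091 + 227.3, so R_B^{AB} = 125.6 kN and R_A = 226.8 − 125.6 = 101.2 kN.
Span BC, ΣM about C: R_B^{BC}·6 = 84 + 227.3, so R_B^{BC} = 51.88 kN and R_C = 42 − 51.88 = -9.879 kN.
R_B = 125.6 + 51.88 = 177.5 kN.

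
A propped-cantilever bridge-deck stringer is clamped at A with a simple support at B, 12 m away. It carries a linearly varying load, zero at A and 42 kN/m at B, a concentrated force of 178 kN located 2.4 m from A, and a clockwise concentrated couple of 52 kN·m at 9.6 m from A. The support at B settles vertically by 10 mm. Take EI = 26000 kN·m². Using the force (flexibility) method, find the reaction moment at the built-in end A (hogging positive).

Take the reaction at B as the redundant and release it; the primary structure is a cantilever fixed at A.
Primary-structure tip deflection at B by superposition:
  triangular load, peak 42 at the free end: 11w₀L⁴/(120EI) = 79834/EI
  point load 178 at a = 2.4: Pa²(3L − a)/(6EI) = 5742/EI
  clockwise couple 52 at a = 9.6: M₀a(2L − a)/(2EI) = 3594/EI
  δ_0 = 89169/EI
Flexibility coefficient — unit upward force at B: δ_{BB} = L³/(3EI) = 576/EI.
With EI = 26000 kN·m²: δ_0 = 3.4296 m and δ_{BB} = 0.022154 m/kN.
Compatibility — the beam at B must follow the support down by 0.01 m: δ_0 − R_B·δ_{BB} = 0.01, so R_B = (3.4296 − 0.01)/0.022154 = 154.4 kN.
Moment equilibrium about A: M_A = Σ(load moments about A) − R_B·L = 2495 − 154.4×12 = 642.9 kN·m.

M_A = 642.9 kN·m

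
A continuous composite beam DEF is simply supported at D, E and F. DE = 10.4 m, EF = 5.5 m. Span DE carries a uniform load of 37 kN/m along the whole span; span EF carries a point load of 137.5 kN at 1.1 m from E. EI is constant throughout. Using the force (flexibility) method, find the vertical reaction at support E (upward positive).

Insert a hinge at E; M_E is the redundant, and each span becomes simply supported.
Rotations at E on the released spans (each span's end-slope, ×1/EI):
  span DE: UDL 37: wL³/(24EI) = 1734/EI
  span EF: point load 137.5 at a = 1.1: Pab(L + b)/(6LEI) = 199.7/EI
  relative rotation θ_0 = (1734 + 199.7)/EI = 1934/EI
A unit hogging moment at E produces rotation L₁/(3EI) + L₂/(3EI) = 5.3/EI.
Slope continuity at E: θ_0 = M_E·5.3/EI, so M_E = 1934/5.3 = 364.9 kN·m (hogging).
Span DE, ΣM about D with M_E applied at E: R_E^{DE}·10.4 = 2001 + 364.9, so R_E^{DE} = 227.5 kN and R_D = 384.8 − 227.5 = 157.3 kN.
Span EF, ΣM about F: R_E^{EF}·5.5 = 605 + 364.9, so R_E^{EF} = 176.3 kN and R_F = 137.5 − 176.3 = -38.84 kN.
R_E = 227.5 + 176.3 = 403.8 kN.

R_E = 403.8 kN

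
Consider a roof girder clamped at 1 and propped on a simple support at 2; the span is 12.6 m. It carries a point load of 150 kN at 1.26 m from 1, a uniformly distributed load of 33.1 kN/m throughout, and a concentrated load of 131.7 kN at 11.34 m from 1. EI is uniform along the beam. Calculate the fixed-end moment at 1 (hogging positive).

M_1 = 900.6 kN·m

Choose R_2 as the redundant. The primary structure is the cantilever fixed at 1.
Deflection at 2 on the released cantilever, summing each load's contribution:
  point load 150 at a = 1.26: Pa²(3L − a)/(6EI) = 1450/EI
  UDL 33.1: wL⁴/(8EI) = 104285/EI
  point load 131.7 at a = 11.34: Pa²(3L − a)/(6EI) = 74688/EI
  δ_0 = 180423/EI
Tip deflection under a unit load at 2: L³/(3EI) = 666.8/EI.
Compatibility at 2: δ_0 − R_2·δ_{22} = 0, so R_2 = 180423/666.8 = 270.6 kN.
Moment equilibrium about 1: M_1 = Σ(load moments about 1) − R_2·L = 4310 − 270.6×12.6 = 900.6 kN·m.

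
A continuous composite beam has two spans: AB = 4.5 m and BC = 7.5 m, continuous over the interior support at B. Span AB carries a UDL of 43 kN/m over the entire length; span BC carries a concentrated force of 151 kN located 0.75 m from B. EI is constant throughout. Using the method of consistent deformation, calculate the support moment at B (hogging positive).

Insert a hinge at B; M_B is the redundant, and each span becomes simply supported.
Rotations at B on the released spans (each span's end-slope, ×1/EI):
  span AB: UDL 43: wL³/(24EI) = 163.3/EI
  span BC: point load 151 at a = 0.75: Pab(L + b)/(6LEI) = 242.1/EI
  relative rotation θ_0 = (163.3 + 242.1)/EI = 405.3/EI
A unit hogging moment at B produces rotation L₁/(3EI) + L₂/(3EI) = 4/EI.
Slope continuity at B: θ_0 = M_B·4/EI, so M_B = 405.3/4 = 101.3 kN·m (hogging).

M_B = 101.3 kN·m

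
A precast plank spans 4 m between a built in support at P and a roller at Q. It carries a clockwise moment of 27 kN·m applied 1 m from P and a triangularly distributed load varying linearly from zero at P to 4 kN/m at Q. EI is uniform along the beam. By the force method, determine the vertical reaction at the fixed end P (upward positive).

Remove the prop at Q; the released (primary) structure is a cantilever built in at P.
Downward deflection at the released point Q due to the loads:
  clockwise couple 27 at a = 1: M₀a(2L − a)/(2EI) = 94.5/EI
  triangular load, peak 4 at the free end: 11w₀L⁴/(120EI) = 93.87/EI
  δ_0 = 188.4/EI
Tip deflection under a unit load at Q: L³/(3EI) = 21.33/EI.
The prop prevents deflection at Q: R_Q = δ_0/δ_{QQ} = 188.4/21.33 = 8.83 kN.
Vertical equilibrium: R_P = ΣP − R_Q = 8 − 8.83 = -0.8297 kN.

R_P = -0.8297 kN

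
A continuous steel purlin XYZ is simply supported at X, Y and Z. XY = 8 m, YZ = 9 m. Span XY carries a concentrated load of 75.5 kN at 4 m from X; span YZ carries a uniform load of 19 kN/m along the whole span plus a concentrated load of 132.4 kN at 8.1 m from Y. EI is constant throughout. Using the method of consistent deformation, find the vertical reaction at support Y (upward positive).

R_Y = 180.5 kN

Insert a hinge at Y; M_Y is the redundant, and each span becomes simply supported.
Discontinuity in slope at Y on the released structure — sum the simple-span end rotations:
  span XY: point load 75.5 at a = 4: Pab(L + a)/(6LEI) = 302/EI
  span YZ: UDL 19: wL³/(24EI) = 577.1/EI
  span YZ: point load 132.4 at a = 8.1: Pab(L + b)/(6LEI) = 177/EI
  relative rotation θ_0 = (302 + 754.1)/EI = 1056/EI
A unit hogging moment at Y produces rotation L₁/(3EI) + L₂/(3EI) = 5.667/EI.
Compatibility: M_Y·(L₁+L₂)/(3EI) = θ_0, giving M_Y = 186.4 kN·m (hogging).
Span XY, ΣM about X with M_Y applied at Y: R_Y^{XY}·8 = 302 + 186.4, so R_Y^{XY} = 61.05 kN and R_X = 75.5 − 61.05 = 14.45 kN.
Span YZ, ΣM about Z: R_Y^{YZ}·9 = 888.7 + 186.4, so R_Y^{YZ} = 119.4 kN and R_Z = 303.4 − 119.4 = 184 kN.
R_Y = 61.05 + 119.4 = 180.5 kN.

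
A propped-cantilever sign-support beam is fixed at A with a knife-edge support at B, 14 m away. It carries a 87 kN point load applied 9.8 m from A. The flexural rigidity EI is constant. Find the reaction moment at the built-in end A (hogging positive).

M_A = 166.3 kN·m

Release the roller at B. Primary structure: cantilever fixed at A.
Primary-structure tip deflection at B by superposition:
  point load 87 at a = 9.8: Pa²(3L − a)/(6EI) = 44841/EI
Tip deflection under a unit load at B: L³/(3EI) = 914.7/EI.
Compatibility at B: δ_0 − R_B·δ_{BB} = 0, so R_B = 44841/914.7 = 49.02 kN.
Moment equilibrium about A: M_A = Σ(load moments about A) − R_B·L = 852.6 − 49.02×14 = 166.3 kN·m.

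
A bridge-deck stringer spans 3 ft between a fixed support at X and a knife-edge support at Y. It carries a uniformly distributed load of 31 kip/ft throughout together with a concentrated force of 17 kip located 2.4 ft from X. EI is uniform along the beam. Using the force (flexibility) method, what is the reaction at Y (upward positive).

R_Y = 46.84 kip

Take the reaction at Y as the redundant and release it; the primary structure is a cantilever fixed at X.
Deflection at Y on the released cantilever, summing each load's contribution:
  UDL 31: wL⁴/(8EI) = 313.9/EI
  point load 17 at a = 2.4: Pa²(3L − a)/(6EI) = 107.7/EI
  δ_0 = 421.6/EI
Tip deflection under a unit load at Y: L³/(3EI) = 9/EI.
Compatibility at Y: δ_0 − R_Y·δ_{YY} = 0, so R_Y = 421.6/9 = 46.84 kip.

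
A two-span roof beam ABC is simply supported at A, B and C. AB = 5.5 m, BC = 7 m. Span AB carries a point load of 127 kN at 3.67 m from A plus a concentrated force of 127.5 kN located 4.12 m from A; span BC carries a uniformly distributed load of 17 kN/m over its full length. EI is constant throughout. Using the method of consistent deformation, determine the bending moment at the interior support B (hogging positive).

Release continuity at B by inserting a hinge; the redundant is the internal moment M_B. The primary structure is two simply-supported spans AB and BC.
Rotations at B on the released spans (each span's end-slope, ×1/EI):
  span AB: point load 127 at a = 3.67: Pab(L + a)/(6LEI) = 237/EI
  span AB: point load 127.5 at a = 4.12: Pab(L + a)/(6LEI) = 211.3/EI
  span BC: UDL 17: wL³/(24EI) = 243/EI
  relative rotation θ_0 = (448.3 + 243)/EI = 691.3/EI
A unit hogging moment at B produces rotation L₁/(3EI) + L₂/(3EI) = 4.167/EI.
Slope continuity at B: θ_0 = M_B·4.167/EI, so M_B = 691.3/4.167 = 165.9 kN·m (hogging).

M_B = 165.9 kN·m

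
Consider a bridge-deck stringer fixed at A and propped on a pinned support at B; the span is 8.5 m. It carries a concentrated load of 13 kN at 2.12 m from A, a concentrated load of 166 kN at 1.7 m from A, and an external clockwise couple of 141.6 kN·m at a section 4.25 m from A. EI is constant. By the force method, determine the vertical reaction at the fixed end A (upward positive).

Remove the prop at B; the released (primary) structure is a cantilever built in at A.
Primary-structure tip deflection at B by superposition:
  point load 13 at a = 2.12: Pa²(3L − a)/(6EI) = 227.7/EI
  point load 166 at a = 1.7: Pa²(3L − a)/(6EI) = 1903/EI
  clockwise couple 141.6 at a = 4.25: M₀a(2L − a)/(2EI) = 3836/EI
  δ_0 = 5967/EI
Flexibility coefficient — unit upward force at B: δ_{BB} = L³/(3EI) = 204.7/EI.
Compatibility at B: δ_0 − R_B·δ_{BB} = 0, so R_B = 5967/204.7 = 29.15 kN.
Vertical equilibrium: R_A = ΣP − R_B = 179 − 29.15 = 149.9 kN.

R_A = 149.9 kN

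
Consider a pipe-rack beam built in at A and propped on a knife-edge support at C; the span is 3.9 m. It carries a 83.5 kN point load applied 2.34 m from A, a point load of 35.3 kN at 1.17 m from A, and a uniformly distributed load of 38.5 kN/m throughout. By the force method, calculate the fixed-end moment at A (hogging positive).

M_A = 152.5 kN·m

Take the reaction at C as the redundant and release it; the primary structure is a cantilever fixed at A.
Primary-structure tip deflection at C by superposition:
  point load 83.5 at a = 2.34: Pa²(3L − a)/(6EI) = 713.3/EI
  point load 35.3 at a = 1.17: Pa²(3L − a)/(6EI) = 84.81/EI
  UDL 38.5: wL⁴/(8EI) = 1113/EI
  δ_0 = 1911/EI
Flexibility coefficient — unit upward force at C: δ_{CC} = L³/(3EI) = 19.77/EI.
Compatibility at C: δ_0 − R_C·δ_{CC} = 0, so R_C = 1911/19.77 = 96.67 kN.
Moment equilibrium about A: M_A = Σ(load moments about A) − R_C·L = 529.5 − 96.67×3.9 = 152.5 kN·m.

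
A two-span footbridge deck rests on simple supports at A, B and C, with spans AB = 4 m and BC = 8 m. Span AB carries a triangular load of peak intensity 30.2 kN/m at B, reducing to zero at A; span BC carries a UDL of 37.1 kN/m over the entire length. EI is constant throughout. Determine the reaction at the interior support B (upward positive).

R_B = 266.9 kN

Insert a hinge at B; M_B is the redundant, and each span becomes simply supported.
Rotations at B on the released spans (each span's end-slope, ×1/EI):
  span AB: triangular load, peak 30.2: w₀L³/(45EI) = 42.95/EI
  span BC: UDL 37.1: wL³/(24EI) = 791.5/EI
  relative rotation θ_0 = (42.95 + 791.5)/EI = 834.4/EI
A unit hogging moment at B produces rotation L₁/(3EI) + L₂/(3EI) = 4/EI.
Compatibility: M_B·(L₁+L₂)/(3EI) = θ_0, giving M_B = 208.6 kN·m (hogging).
Span AB, ΣM about A with M_B applied at B: R_B^{AB}·4 = 161.1 + 208.6, so R_B^{AB} = 92.42 kN and R_A = 60.4 − 92.42 = -32.02 kN.
Span BC, ΣM about C: R_B^{BC}·8 = 1187 + 208.6, so R_B^{BC} = 174.5 kN and R_C = 296.8 − 174.5 = 122.3 kN.
R_B = 92.42 + 174.5 = 266.9 kN.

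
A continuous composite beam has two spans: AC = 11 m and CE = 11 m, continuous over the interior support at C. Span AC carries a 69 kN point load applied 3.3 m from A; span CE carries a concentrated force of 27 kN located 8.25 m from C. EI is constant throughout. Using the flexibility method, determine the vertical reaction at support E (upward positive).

R_E = 13.96 kN

Release continuity at C by inserting a hinge; the redundant is the internal moment M_C. The primary structure is two simply-supported spans AC and CE.
Rotations at C on the released spans (each span's end-slope, ×1/EI):
  span AC: point load 69 at a = 3.3: Pab(L + a)/(6LEI) = 379.9/EI
  span CE: point load 27 at a = 8.25: Pab(L + b)/(6LEI) = 127.6/EI
  relative rotation θ_0 = (379.9 + 127.6)/EI = 507.5/EI
A unit hogging moment at C produces rotation L₁/(3EI) + L₂/(3EI) = 7.333/EI.
Slope continuity at C: θ_0 = M_C·7.333/EI, so M_C = 507.5/7.333 = 69.2 kN·m (hogging).
Span CE, ΣM about E: R_C^{CE}·11 = 74.25 + 69.2, so R_C^{CE} = 13.04 kN and R_E = 27 − 13.04 = 13.96 kN.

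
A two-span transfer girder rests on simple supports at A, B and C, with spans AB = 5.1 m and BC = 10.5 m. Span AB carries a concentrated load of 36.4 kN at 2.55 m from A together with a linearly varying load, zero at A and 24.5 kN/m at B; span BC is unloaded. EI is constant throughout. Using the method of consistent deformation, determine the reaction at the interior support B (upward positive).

Release continuity at B by inserting a hinge; the redundant is the internal moment M_B. The primary structure is two simply-supported spans AB and BC.
Discontinuity in slope at B on the released structure — sum the simple-span end rotations:
  span AB: point load 36.4 at a = 2.55: Pab(L + a)/(6LEI) = 59.17/EI
  span AB: triangular load, peak 24.5: w₀L³/(45EI) = 72.22/EI
  relative rotation θ_0 = (131.4 + 0)/EI = 131.4/EI
A unit hogging moment at B produces rotation L₁/(3EI) + L₂/(3EI) = 5.2/EI.
Slope continuity at B: θ_0 = M_B·5.2/EI, so M_B = 131.4/5.2 = 25.27 kN·m (hogging).
Span AB, ΣM about A with M_B applied at B: R_B^{AB}·5.1 = 305.2 + 25.27, so R_B^{AB} = 64.8 kN and R_A = 98.88 − 64.8 = 34.07 kN.
Span BC, ΣM about C: R_B^{BC}·10.5 = 0 + 25.27, so R_B^{BC} = 2.406 kN and R_C = 0 − 2.406 = -2.406 kN.
R_B = 64.8 + 2.406 = 67.21 kN.

R_B = 67.21 kN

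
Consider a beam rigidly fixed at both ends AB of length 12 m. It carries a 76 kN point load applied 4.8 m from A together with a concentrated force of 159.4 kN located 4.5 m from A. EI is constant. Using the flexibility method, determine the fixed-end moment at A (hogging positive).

Release both end moments; the primary structure is a simply-supported span AB with redundants M_A and M_B.
On the primary (simply-supported) span, the end slopes from the loading are:
  at A: point load 76 at a = 4.8: Pab(L + b)/(6LEI) = 700.4/EI
  at B: point load 76 at a = 4.8: Pab(L + a)/(6LEI) = 612.9/EI
  at A: point load 159.4 at a = 4.5: Pab(L + b)/(6LEI) = 1457/EI
  at B: point load 159.4 at a = 4.5: Pab(L + a)/(6LEI) = 1233/EI
  θ_A0 = 2157/EI,  θ_B0 = 1846/EI
Flexibility coefficients: a unit moment at one end gives L/(3EI) there and L/(6EI) at the far end, so f₁₁ = f₂₂ = 4/EI and f₁₂ = f₂₁ = 2/EI.
Compatibility — zero rotation at each built-in end:
  4 M_A + 2 M_B = 2157
  2 M_A + 4 M_B = 1846
Solving the pair gives M_A = 411.5 kN·m and M_B = 255.7 kN·m (hogging).

M_A = 411.5 kN·m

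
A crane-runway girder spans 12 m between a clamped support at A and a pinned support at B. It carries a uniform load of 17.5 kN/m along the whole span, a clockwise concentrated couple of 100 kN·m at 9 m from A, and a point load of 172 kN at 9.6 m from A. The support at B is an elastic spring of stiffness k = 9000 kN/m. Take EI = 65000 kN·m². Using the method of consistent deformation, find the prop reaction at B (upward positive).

Remove the prop at B; the released (primary) structure is a cantilever built in at A.
Primary-structure tip deflection at B by superposition:
  UDL 17.5: wL⁴/(8EI) = 45360/EI
  clockwise couple 100 at a = 9: M₀a(2L − a)/(2EI) = 6750/EI
  point load 172 at a = 9.6: Pa²(3L − a)/(6EI) = 69747/EI
  δ_0 = 121857/EI
Flexibility coefficient — unit upward force at B: δ_{BB} = L³/(3EI) = 576/EI.
With EI = 65000 kN·m²: δ_0 = 1.8747 m and δ_{BB} = 0.008862 m/kN.
Compatibility — the spring shortens by R_B/k under the reaction it provides: δ_0 − R_B·δ_{BB} = R_B/k. With 1/k = 0.000111 m/kN, R_B = δ_0 / (δ_{BB} + 1/k) = 1.8747 / (0.008862 + 0.000111) = 208.9 kN.

R_B = 208.9 kN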